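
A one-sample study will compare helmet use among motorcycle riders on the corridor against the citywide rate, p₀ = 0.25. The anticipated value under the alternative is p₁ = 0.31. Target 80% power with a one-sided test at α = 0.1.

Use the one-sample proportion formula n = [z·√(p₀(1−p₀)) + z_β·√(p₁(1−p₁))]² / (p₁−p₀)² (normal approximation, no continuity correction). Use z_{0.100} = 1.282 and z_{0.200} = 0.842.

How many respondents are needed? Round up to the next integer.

n = [z_α·√(p₀q₀) + z_β·√(p₁q₁)]² / (p₁ − p₀)²
  = [1.282·√(0.25·0.75) + 0.842·√(0.31·0.69)]² / (0.06)²
  = [1.282·0.4330 + 0.842·0.4625]² / 0.0036
  = [0.9445]² / 0.0036
  = 247.82
Round up → n = 248.

n = 248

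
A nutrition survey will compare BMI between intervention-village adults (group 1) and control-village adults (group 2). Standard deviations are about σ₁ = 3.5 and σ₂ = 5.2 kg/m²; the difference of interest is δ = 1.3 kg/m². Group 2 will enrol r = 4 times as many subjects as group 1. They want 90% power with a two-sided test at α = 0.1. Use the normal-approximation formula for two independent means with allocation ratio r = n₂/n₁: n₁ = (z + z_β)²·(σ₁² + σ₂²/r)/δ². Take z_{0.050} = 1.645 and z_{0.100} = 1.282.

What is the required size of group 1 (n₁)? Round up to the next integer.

n₁ = (z_{α/2} + z_β)² · (σ₁² + σ₂²/r) / δ²
   = (1.645 + 1.282)² · (3.5² + 5.2²/4) / 1.3²
   = 8.5673 · (12.25 + 6.76) / 1.69
   = 8.5673 · 19.01 / 1.69
   = 96.37
Round up → n₁ = 97; n₂ = r·n₁ = 4 × 97 = 388.

n₁ = 97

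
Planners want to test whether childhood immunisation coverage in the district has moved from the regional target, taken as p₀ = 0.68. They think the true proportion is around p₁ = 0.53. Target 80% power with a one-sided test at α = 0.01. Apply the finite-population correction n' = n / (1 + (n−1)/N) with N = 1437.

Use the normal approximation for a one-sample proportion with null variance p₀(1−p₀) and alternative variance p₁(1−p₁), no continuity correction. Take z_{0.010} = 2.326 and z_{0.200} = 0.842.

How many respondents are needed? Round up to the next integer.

n = [z_α·√(p₀q₀) + z_β·√(p₁q₁)]² / (p₁ − p₀)²
  = [2.326·√(0.68·0.32) + 0.842·√(0.53·0.47)]² / (-0.15)²
  = [2.326·0.4665 + 0.842·0.4991]² / 0.0225
  = [1.5053]² / 0.0225
  = 100.70
Finite-population correction (N = 1437): 100.70 / (1 + (100.70 − 1)/1437) = 94.17.
Round up → n = 95.

n = 95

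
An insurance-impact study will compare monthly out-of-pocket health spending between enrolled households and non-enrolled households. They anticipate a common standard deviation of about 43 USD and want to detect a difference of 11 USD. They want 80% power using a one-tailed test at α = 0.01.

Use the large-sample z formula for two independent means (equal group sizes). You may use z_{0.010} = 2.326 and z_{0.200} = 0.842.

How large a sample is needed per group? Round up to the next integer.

n = 307 per group

n = (z_α + z_β)² · (σ₁² + σ₂²) / δ²
  = (2.326 + 0.842)² · (2·43² = 3698) / 11²
  = 10.0362 · 3698 / 121
  = 306.73
Round up → n = 307 per group.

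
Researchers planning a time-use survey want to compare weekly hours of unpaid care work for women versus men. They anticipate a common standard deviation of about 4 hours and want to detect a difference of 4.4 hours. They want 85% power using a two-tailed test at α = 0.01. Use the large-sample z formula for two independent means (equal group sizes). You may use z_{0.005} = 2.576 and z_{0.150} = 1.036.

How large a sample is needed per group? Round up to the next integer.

n = 22 per group

n = (z_{α/2} + z_β)² · (σ₁² + σ₂²) / δ²
  = (2.576 + 1.036)² · (2·4² = 32) / 4.4²
  = 13.0465 · 32 / 19.36
  = 21.56
Round up → n = 22 per group.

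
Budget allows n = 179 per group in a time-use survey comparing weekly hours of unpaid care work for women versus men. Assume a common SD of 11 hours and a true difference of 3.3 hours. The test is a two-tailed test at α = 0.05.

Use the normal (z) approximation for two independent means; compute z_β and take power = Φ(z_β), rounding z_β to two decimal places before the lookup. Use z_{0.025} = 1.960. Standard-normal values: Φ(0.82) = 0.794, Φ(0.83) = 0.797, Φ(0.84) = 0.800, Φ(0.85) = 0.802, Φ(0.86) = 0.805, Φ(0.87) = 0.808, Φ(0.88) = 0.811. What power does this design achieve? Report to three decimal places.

Power ≈ 0.811

z_β = δ·√(n/(σ₁²+σ₂²)) − z_{α/2}
    = 3.3 · √(179/242) − 1.960
    = 3.3 · 0.86004 − 1.960
    = 2.8381 − 1.960 = 0.8781 → 0.88
Power = Φ(0.88) = 0.811.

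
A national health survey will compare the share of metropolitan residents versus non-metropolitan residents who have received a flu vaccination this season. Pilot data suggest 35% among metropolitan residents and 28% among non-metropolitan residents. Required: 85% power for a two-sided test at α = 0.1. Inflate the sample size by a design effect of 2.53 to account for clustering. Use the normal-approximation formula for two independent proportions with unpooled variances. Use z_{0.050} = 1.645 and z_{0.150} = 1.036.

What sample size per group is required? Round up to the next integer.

n = (z_{α/2} + z_β)² · [p₁(1−p₁) + p₂(1−p₂)] / (p₁ − p₂)²
  = (1.645 + 1.036)² · (0.35·0.65 + 0.28·0.72) / (0.07)²
  = (2.681)² · (0.2275 + 0.2016) / 0.0049
  = 7.1878 · 0.4291 / 0.0049
  = 629.44
Design effect: 2.53 × 629.44 = 1592.49.
Round up → n = 1593 per group.

n = 1593 per group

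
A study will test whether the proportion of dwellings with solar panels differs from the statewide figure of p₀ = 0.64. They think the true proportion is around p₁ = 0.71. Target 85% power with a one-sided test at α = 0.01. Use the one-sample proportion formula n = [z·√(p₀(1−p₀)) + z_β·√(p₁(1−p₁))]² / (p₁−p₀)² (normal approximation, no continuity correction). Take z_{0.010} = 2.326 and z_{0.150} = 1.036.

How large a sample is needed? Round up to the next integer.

n = [z_α·√(p₀q₀) + z_β·√(p₁q₁)]² / (p₁ − p₀)²
  = [2.326·√(0.64·0.36) + 1.036·√(0.71·0.29)]² / (0.07)²
  = [2.326·0.4800 + 1.036·0.4538]² / 0.0049
  = [1.5866]² / 0.0049
  = 513.72
Round up → n = 514.

n = 514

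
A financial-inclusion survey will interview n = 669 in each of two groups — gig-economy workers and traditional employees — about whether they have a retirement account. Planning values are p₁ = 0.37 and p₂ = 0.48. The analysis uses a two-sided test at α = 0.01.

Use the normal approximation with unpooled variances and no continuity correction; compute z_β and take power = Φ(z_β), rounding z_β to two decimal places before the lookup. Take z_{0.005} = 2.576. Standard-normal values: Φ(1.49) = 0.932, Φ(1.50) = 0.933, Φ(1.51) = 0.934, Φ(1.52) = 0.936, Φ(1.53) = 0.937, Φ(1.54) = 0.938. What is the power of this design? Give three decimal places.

z_β = |p₁−p₂|·√(n/[p₁q₁+p₂q₂]) − z_{α/2}
    = 0.11 · √(669/0.4827) − 2.576
    = 0.11 · 37.2284 − 2.576
    = 4.0951 − 2.576 = 1.5191 → 1.52
Power = Φ(1.52) = 0.936.

Power ≈ 0.936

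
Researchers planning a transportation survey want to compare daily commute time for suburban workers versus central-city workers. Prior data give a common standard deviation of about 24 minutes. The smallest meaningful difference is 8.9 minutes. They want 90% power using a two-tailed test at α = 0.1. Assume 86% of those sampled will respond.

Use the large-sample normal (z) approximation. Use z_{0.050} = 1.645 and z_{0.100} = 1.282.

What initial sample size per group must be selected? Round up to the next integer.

n = (z_{α/2} + z_β)² · (σ₁² + σ₂²) / δ²
  = (1.645 + 1.282)² · (2·24² = 1152) / 8.9²
  = 8.5673 · 1152 / 79.21
  = 124.60
Adjust for 86% response: 124.60 / 0.86 = 144.88.
Round up → n = 145 per group.

n = 145 per group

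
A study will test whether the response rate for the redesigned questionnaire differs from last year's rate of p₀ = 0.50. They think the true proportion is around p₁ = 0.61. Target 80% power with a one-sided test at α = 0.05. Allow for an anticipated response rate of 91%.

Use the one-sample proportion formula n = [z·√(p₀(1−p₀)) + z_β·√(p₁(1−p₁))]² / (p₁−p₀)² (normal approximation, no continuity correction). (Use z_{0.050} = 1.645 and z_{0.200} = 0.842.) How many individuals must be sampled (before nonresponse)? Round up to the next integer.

n = 139

n = [z_α·√(p₀q₀) + z_β·√(p₁q₁)]² / (p₁ − p₀)²
  = [1.645·√(0.50·0.50) + 0.842·√(0.61·0.39)]² / (0.11)²
  = [1.645·0.5000 + 0.842·0.4877]² / 0.0121
  = [1.2332]² / 0.0121
  = 125.68
Adjust for 91% response: 125.68 / 0.91 = 138.11.
Round up → n = 139.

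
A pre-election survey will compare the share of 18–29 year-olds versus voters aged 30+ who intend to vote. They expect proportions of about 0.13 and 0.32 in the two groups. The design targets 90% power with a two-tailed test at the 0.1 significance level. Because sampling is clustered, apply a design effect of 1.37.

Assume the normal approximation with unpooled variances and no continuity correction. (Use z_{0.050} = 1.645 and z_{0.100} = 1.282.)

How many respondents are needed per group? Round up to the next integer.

n = (z_{α/2} + z_β)² · [p₁(1−p₁) + p₂(1−p₂)] / (p₁ − p₂)²
  = (1.645 + 1.282)² · (0.13·0.87 + 0.32·0.68) / (-0.19)²
  = (2.927)² · (0.1131 + 0.2176) / 0.0361
  = 8.5673 · 0.3307 / 0.0361
  = 78.48
Design effect: 1.37 × 78.48 = 107.52.
Round up → n = 108 per group.

n = 108 per group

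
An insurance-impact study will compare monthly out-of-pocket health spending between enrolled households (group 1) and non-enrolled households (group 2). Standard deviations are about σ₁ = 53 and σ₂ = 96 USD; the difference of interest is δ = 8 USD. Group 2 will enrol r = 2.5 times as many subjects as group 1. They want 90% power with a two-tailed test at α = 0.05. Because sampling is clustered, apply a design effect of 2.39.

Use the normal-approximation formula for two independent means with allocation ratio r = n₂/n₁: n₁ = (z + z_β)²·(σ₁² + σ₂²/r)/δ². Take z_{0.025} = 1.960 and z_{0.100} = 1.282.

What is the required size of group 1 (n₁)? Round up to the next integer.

n₁ = 2550

n₁ = (z_{α/2} + z_β)² · (σ₁² + σ₂²/r) / δ²
   = (1.960 + 1.282)² · (53² + 96²/2.5) / 8²
   = 10.5106 · (2809 + 3686.4) / 64
   = 10.5106 · 6495.4 / 64
   = 1066.72
Design effect: 2.39 × 1066.72 = 2549.47.
Round up → n₁ = 2550; n₂ = r·n₁ = 2.5 × 2550 = 6375.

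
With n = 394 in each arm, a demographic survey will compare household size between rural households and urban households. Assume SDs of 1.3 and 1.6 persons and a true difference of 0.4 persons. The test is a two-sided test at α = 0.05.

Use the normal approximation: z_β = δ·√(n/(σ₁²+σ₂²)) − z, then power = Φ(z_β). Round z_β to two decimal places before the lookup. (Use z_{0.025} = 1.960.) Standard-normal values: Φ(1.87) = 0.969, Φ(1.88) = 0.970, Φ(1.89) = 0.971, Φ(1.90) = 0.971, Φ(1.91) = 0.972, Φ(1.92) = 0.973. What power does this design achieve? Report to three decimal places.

Power ≈ 0.971

z_β = δ·√(n/(σ₁²+σ₂²)) − z_{α/2}
    = 0.4 · √(394/4.25) − 1.960
    = 0.4 · 9.62839 − 1.960
    = 3.8514 − 1.960 = 1.8914 → 1.89
Power = Φ(1.89) = 0.971.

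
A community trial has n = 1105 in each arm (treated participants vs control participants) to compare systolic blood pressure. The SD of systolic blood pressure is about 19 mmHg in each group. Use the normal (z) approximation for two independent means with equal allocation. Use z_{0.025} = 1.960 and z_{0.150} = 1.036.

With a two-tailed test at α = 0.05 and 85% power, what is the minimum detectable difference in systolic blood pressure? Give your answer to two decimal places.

δ = (z_{α/2} + z_β) · √((σ₁²+σ₂²)/n)
  = (1.960 + 1.036) · √(722/1105)
  = 2.996 · √0.65339
  = 2.996 · 0.8083
  = 2.4217

Minimum detectable difference ≈ 2.42 mmHg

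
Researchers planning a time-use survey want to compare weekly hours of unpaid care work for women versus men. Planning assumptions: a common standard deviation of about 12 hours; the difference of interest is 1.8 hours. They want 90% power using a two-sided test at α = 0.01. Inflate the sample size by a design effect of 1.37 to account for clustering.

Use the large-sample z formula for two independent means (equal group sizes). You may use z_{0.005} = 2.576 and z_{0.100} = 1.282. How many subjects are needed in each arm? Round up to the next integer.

n = (z_{α/2} + z_β)² · (σ₁² + σ₂²) / δ²
  = (2.576 + 1.282)² · (2·12² = 288) / 1.8²
  = 14.8842 · 288 / 3.24
  = 1323.04
Design effect: 1.37 × 1323.04 = 1812.56.
Round up → n = 1813 per group.

n = 1813 per group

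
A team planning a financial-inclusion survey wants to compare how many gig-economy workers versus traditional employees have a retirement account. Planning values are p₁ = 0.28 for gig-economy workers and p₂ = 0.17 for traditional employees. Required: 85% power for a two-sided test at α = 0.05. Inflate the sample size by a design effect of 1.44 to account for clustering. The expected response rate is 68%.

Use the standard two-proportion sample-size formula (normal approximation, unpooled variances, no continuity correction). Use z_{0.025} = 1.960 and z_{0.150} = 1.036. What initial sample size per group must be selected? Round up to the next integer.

n = (z_{α/2} + z_β)² · [p₁(1−p₁) + p₂(1−p₂)] / (p₁ − p₂)²
  = (1.960 + 1.036)² · (0.28·0.72 + 0.17·0.83) / (0.11)²
  = (2.996)² · (0.2016 + 0.1411) / 0.0121
  = 8.9760 · 0.3427 / 0.0121
  = 254.22
Design effect: 1.44 × 254.22 = 366.08.
Adjust for 68% response: 366.08 / 0.68 = 538.35.
Round up → n = 539 per group.

n = 539 per group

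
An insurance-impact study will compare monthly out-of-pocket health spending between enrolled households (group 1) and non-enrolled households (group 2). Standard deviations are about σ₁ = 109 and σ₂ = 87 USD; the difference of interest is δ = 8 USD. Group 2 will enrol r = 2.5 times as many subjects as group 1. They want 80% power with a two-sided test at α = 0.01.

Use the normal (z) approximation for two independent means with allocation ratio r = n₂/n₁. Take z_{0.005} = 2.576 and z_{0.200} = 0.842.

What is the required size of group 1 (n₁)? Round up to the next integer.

n₁ = 2722

n₁ = (z_{α/2} + z_β)² · (σ₁² + σ₂²/r) / δ²
   = (2.576 + 0.842)² · (109² + 87²/2.5) / 8²
   = 11.6827 · (11881 + 3027.6) / 64
   = 11.6827 · 14908.6 / 64
   = 2721.45
Round up → n₁ = 2722; n₂ = r·n₁ = 2.5 × 2722 = 6805.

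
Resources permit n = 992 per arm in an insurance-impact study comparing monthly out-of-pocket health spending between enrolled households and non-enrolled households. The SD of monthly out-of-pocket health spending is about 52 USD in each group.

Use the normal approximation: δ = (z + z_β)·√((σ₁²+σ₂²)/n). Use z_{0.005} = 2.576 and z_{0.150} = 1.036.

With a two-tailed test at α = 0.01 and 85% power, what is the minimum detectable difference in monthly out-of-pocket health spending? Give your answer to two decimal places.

Minimum detectable difference ≈ 8.43 USD

δ = (z_{α/2} + z_β) · √((σ₁²+σ₂²)/n)
  = (2.576 + 1.036) · √(5408/992)
  = 3.612 · √5.4516
  = 3.612 · 2.3349
  = 8.4335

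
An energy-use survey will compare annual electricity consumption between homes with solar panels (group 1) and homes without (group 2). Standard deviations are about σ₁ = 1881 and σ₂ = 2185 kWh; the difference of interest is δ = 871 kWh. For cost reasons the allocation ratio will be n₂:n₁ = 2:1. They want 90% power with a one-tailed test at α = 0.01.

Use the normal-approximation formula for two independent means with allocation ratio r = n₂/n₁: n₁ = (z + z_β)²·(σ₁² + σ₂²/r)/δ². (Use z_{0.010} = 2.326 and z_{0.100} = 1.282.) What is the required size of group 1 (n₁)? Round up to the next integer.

n₁ = (z_α + z_β)² · (σ₁² + σ₂²/r) / δ²
   = (2.326 + 1.282)² · (1881² + 2185²/2) / 871²
   = 13.0177 · (3538161 + 2387112.5) / 758641
   = 13.0177 · 5925273.5 / 758641
   = 101.67
Round up → n₁ = 102; n₂ = r·n₁ = 2 × 102 = 204.

n₁ = 102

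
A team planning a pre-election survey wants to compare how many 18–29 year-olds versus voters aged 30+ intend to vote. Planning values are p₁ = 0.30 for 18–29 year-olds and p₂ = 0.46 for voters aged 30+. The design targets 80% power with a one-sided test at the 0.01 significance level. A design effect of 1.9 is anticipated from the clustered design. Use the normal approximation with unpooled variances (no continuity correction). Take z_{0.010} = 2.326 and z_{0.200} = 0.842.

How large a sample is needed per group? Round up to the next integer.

n = 342 per group

n = (z_α + z_β)² · [p₁(1−p₁) + p₂(1−p₂)] / (p₁ − p₂)²
  = (2.326 + 0.842)² · (0.30·0.70 + 0.46·0.54) / (-0.16)²
  = (3.168)² · (0.2100 + 0.2484) / 0.0256
  = 10.0362 · 0.4584 / 0.0256
  = 179.71
Design effect: 1.9 × 179.71 = 341.45.
Round up → n = 342 per group.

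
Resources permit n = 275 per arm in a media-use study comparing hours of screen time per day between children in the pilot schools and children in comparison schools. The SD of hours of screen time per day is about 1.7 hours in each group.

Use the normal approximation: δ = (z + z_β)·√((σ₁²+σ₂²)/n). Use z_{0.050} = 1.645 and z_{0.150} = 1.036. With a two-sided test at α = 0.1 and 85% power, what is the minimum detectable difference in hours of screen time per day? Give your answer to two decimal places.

δ = (z_{α/2} + z_β) · √((σ₁²+σ₂²)/n)
  = (1.645 + 1.036) · √(5.78/275)
  = 2.681 · √0.02102
  = 2.681 · 0.1450
  = 0.3887

Minimum detectable difference ≈ 0.39 hours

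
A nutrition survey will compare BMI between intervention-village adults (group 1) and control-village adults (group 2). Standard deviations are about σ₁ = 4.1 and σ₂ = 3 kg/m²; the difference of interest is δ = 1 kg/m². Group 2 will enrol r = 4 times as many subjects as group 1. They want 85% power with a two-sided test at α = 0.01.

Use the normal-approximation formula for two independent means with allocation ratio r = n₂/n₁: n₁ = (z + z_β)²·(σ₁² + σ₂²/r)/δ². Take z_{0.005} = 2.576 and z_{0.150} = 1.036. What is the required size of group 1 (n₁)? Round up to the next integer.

n₁ = (z_{α/2} + z_β)² · (σ₁² + σ₂²/r) / δ²
   = (2.576 + 1.036)² · (4.1² + 3²/4) / 1²
   = 13.0465 · (16.81 + 2.25) / 1
   = 13.0465 · 19.06 / 1
   = 248.67
Round up → n₁ = 249; n₂ = r·n₁ = 4 × 249 = 996.

n₁ = 249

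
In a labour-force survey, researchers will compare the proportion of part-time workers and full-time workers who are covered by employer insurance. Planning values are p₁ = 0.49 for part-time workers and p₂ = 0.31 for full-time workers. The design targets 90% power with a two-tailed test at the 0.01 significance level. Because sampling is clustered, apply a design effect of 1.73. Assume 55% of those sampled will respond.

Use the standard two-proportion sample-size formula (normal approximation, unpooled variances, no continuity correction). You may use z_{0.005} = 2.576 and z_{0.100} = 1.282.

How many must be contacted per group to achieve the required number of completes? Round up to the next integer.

n = 671 per group

n = (z_{α/2} + z_β)² · [p₁(1−p₁) + p₂(1−p₂)] / (p₁ − p₂)²
  = (2.576 + 1.282)² · (0.49·0.51 + 0.31·0.69) / (0.18)²
  = (3.858)² · (0.2499 + 0.2139) / 0.0324
  = 14.8842 · 0.4638 / 0.0324
  = 213.06
Design effect: 1.73 × 213.06 = 368.60.
Adjust for 55% response: 368.60 / 0.55 = 670.18.
Round up → n = 671 per group.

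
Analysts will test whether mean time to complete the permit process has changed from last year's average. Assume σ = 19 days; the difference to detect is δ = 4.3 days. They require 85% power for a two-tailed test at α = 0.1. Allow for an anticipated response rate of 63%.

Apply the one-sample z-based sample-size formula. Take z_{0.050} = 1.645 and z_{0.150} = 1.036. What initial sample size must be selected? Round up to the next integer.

n = 223

n = (z_{α/2} + z_β)² · σ² / δ²
  = (1.645 + 1.036)² · 19² / 4.3²
  = 7.1878 · 361 / 18.49
  = 140.33
Adjust for 63% response: 140.33 / 0.63 = 222.75.
Round up → n = 223.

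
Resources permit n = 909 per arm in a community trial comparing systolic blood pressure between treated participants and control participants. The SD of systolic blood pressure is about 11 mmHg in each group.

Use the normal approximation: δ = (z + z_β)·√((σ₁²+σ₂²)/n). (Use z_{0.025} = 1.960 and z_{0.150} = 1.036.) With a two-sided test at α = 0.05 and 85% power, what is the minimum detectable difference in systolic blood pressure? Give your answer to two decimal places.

Minimum detectable difference ≈ 1.55 mmHg

δ = (z_{α/2} + z_β) · √((σ₁²+σ₂²)/n)
  = (1.960 + 1.036) · √(242/909)
  = 2.996 · √0.26623
  = 2.996 · 0.5160
  = 1.5459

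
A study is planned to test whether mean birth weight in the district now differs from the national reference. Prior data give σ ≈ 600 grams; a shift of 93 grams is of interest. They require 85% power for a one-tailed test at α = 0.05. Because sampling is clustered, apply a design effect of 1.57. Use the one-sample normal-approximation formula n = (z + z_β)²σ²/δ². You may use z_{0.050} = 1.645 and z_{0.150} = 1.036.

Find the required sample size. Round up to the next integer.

n = (z_α + z_β)² · σ² / δ²
  = (1.645 + 1.036)² · 600² / 93²
  = 7.1878 · 360000 / 8649
  = 299.18
Design effect: 1.57 × 299.18 = 469.71.
Round up → n = 470.

n = 470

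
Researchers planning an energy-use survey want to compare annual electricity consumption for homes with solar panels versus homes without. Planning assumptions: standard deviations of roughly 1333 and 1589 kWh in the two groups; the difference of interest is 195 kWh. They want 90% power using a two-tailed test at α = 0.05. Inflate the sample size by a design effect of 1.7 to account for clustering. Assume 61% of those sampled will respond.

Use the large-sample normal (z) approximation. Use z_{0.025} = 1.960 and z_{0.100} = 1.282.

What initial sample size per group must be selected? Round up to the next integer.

n = (z_{α/2} + z_β)² · (σ₁² + σ₂²) / δ²
  = (1.960 + 1.282)² · (1333² + 1589² = 4301810) / 195²
  = 10.5106 · 4301810 / 38025
  = 1189.07
Design effect: 1.7 × 1189.07 = 2021.42.
Adjust for 61% response: 2021.42 / 0.61 = 3313.81.
Round up → n = 3314 per group.

n = 3314 per group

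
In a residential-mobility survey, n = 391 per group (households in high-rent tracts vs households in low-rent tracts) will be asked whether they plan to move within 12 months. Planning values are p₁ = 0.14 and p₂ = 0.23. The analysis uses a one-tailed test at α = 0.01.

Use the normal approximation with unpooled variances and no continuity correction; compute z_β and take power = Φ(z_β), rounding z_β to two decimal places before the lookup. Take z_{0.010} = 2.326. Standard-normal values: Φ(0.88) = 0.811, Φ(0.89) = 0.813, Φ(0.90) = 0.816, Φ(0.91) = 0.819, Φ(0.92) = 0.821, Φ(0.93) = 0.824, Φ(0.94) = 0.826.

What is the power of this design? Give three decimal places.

Power ≈ 0.826

z_β = |p₁−p₂|·√(n/[p₁q₁+p₂q₂]) − z_α
    = 0.09 · √(391/0.2975) − 2.326
    = 0.09 · 36.2531 − 2.326
    = 3.2628 − 2.326 = 0.9368 → 0.94
Power = Φ(0.94) = 0.826.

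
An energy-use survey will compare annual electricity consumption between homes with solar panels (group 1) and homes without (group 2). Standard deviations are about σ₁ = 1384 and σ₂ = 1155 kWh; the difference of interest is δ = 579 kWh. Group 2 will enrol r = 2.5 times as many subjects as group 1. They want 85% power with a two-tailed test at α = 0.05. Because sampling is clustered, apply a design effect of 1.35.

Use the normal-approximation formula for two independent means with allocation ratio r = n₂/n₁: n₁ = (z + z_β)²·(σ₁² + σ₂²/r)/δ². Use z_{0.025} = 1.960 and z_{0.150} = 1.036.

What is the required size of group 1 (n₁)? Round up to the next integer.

n₁ = (z_{α/2} + z_β)² · (σ₁² + σ₂²/r) / δ²
   = (1.960 + 1.036)² · (1384² + 1155²/2.5) / 579²
   = 8.9760 · (1915456 + 533610) / 335241
   = 8.9760 · 2449066 / 335241
   = 65.57
Design effect: 1.35 × 65.57 = 88.52.
Round up → n₁ = 89; n₂ = r·n₁ = 2.5 × 89 = 223.

n₁ = 89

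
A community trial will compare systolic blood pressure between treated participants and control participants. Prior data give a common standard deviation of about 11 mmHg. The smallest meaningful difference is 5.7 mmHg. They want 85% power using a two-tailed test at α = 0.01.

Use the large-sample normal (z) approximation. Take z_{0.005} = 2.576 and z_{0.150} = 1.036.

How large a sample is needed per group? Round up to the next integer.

n = 98 per group

n = (z_{α/2} + z_β)² · (σ₁² + σ₂²) / δ²
  = (2.576 + 1.036)² · (2·11² = 242) / 5.7²
  = 13.0465 · 242 / 32.49
  = 97.18
Round up → n = 98 per group.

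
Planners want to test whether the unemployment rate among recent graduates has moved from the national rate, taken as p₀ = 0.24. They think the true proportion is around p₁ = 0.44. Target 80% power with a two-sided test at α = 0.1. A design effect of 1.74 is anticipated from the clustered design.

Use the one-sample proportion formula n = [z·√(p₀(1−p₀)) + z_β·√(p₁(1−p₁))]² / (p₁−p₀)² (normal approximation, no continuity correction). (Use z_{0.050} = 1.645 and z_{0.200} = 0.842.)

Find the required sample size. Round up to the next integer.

n = [z_{α/2}·√(p₀q₀) + z_β·√(p₁q₁)]² / (p₁ − p₀)²
  = [1.645·√(0.24·0.76) + 0.842·√(0.44·0.56)]² / (0.20)²
  = [1.645·0.4271 + 0.842·0.4964]² / 0.0400
  = [1.1205]² / 0.0400
  = 31.39
Design effect: 1.74 × 31.39 = 54.62.
Round up → n = 55.

n = 55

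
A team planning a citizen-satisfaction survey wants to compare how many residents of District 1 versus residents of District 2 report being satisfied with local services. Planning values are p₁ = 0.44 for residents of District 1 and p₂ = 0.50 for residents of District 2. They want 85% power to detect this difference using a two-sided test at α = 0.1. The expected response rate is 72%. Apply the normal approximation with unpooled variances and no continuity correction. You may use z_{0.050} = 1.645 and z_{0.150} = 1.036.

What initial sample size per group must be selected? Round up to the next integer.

n = 1377 per group

n = (z_{α/2} + z_β)² · [p₁(1−p₁) + p₂(1−p₂)] / (p₁ − p₂)²
  = (1.645 + 1.036)² · (0.44·0.56 + 0.50·0.50) / (-0.06)²
  = (2.681)² · (0.2464 + 0.2500) / 0.0036
  = 7.1878 · 0.4964 / 0.0036
  = 991.11
Adjust for 72% response: 991.11 / 0.72 = 1376.54.
Round up → n = 1377 per group.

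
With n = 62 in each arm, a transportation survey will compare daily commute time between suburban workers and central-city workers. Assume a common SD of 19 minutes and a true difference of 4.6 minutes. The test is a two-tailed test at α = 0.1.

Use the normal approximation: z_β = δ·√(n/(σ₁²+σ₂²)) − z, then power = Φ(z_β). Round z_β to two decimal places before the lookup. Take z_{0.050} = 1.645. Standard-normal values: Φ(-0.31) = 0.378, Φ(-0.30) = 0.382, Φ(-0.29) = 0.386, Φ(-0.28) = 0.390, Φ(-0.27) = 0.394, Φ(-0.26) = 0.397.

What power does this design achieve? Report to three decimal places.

z_β = δ·√(n/(σ₁²+σ₂²)) − z_{α/2}
    = 4.6 · √(62/722) − 1.645
    = 4.6 · 0.29304 − 1.645
    = 1.3480 − 1.645 = -0.2970 → -0.30
Power = Φ(-0.30) = 0.382.

Power ≈ 0.382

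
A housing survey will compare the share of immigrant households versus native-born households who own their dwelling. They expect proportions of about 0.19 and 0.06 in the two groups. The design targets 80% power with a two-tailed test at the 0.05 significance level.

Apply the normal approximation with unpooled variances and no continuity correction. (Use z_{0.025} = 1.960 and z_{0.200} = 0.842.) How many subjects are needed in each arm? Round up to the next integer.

n = (z_{α/2} + z_β)² · [p₁(1−p₁) + p₂(1−p₂)] / (p₁ − p₂)²
  = (1.960 + 0.842)² · (0.19·0.81 + 0.06·0.94) / (0.13)²
  = (2.802)² · (0.1539 + 0.0564) / 0.0169
  = 7.8512 · 0.2103 / 0.0169
  = 97.70
Round up → n = 98 per group.

n = 98 per group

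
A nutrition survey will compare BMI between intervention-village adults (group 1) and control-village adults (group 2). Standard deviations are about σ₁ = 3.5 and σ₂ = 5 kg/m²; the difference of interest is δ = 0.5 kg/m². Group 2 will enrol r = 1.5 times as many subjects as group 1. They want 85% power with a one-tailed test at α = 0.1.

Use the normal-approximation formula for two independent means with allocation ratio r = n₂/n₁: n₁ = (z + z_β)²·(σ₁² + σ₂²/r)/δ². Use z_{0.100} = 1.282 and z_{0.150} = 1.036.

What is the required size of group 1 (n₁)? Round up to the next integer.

n₁ = (z_α + z_β)² · (σ₁² + σ₂²/r) / δ²
   = (1.282 + 1.036)² · (3.5² + 5²/1.5) / 0.5²
   = 5.3731 · (12.25 + 16.6667) / 0.25
   = 5.3731 · 28.9167 / 0.25
   = 621.49
Round up → n₁ = 622; n₂ = r·n₁ = 1.5 × 622 = 933.

n₁ = 622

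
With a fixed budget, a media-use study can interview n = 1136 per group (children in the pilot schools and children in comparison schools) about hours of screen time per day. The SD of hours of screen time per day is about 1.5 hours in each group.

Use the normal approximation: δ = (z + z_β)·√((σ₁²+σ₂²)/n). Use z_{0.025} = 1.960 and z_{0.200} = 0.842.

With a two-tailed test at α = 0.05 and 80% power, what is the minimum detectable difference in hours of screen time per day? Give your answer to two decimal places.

δ = (z_{α/2} + z_β) · √((σ₁²+σ₂²)/n)
  = (1.960 + 0.842) · √(4.5/1136)
  = 2.802 · √0.00396
  = 2.802 · 0.0629
  = 0.1764

Minimum detectable difference ≈ 0.18 hours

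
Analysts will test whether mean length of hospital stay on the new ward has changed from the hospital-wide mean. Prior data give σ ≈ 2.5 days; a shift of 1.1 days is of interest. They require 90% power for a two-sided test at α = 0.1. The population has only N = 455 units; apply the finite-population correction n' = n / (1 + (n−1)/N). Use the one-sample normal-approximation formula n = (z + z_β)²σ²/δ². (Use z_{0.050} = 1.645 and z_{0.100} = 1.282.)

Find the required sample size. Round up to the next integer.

n = 41

n = (z_{α/2} + z_β)² · σ² / δ²
  = (1.645 + 1.282)² · 2.5² / 1.1²
  = 8.5673 · 6.25 / 1.21
  = 44.25
Finite-population correction (N = 455): 44.25 / (1 + (44.25 − 1)/455) = 40.41.
Round up → n = 41.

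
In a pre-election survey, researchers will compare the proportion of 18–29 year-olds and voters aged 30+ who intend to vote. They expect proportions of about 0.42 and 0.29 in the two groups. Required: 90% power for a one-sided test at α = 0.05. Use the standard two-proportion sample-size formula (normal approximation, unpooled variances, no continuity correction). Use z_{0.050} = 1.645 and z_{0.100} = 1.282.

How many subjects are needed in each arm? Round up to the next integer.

n = (z_α + z_β)² · [p₁(1−p₁) + p₂(1−p₂)] / (p₁ − p₂)²
  = (1.645 + 1.282)² · (0.42·0.58 + 0.29·0.71) / (0.13)²
  = (2.927)² · (0.2436 + 0.2059) / 0.0169
  = 8.5673 · 0.4495 / 0.0169
  = 227.87
Round up → n = 228 per group.

n = 228 per group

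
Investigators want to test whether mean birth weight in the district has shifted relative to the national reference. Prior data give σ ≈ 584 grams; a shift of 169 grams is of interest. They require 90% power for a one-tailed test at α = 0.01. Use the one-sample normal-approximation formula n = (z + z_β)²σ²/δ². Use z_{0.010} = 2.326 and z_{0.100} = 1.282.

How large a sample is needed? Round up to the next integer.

n = (z_α + z_β)² · σ² / δ²
  = (2.326 + 1.282)² · 584² / 169²
  = 13.0177 · 341056 / 28561
  = 155.45
Round up → n = 156.

n = 156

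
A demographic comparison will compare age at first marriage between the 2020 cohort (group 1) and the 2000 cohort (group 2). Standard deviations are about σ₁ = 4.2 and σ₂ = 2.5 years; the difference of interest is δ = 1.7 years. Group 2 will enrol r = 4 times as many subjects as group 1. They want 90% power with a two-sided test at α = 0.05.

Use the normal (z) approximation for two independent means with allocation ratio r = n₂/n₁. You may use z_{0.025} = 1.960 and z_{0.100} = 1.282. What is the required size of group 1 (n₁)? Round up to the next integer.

n₁ = (z_{α/2} + z_β)² · (σ₁² + σ₂²/r) / δ²
   = (1.960 + 1.282)² · (4.2² + 2.5²/4) / 1.7²
   = 10.5106 · (17.64 + 1.5625) / 2.89
   = 10.5106 · 19.2025 / 2.89
   = 69.84
Round up → n₁ = 70; n₂ = r·n₁ = 4 × 70 = 280.

n₁ = 70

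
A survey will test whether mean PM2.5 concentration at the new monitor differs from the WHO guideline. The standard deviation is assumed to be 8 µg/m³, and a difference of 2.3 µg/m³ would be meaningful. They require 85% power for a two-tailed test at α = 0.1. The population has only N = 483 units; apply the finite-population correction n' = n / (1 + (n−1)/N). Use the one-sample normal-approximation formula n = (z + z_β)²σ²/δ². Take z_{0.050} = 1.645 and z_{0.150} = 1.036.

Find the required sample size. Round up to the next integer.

n = (z_{α/2} + z_β)² · σ² / δ²
  = (1.645 + 1.036)² · 8² / 2.3²
  = 7.1878 · 64 / 5.29
  = 86.96
Finite-population correction (N = 483): 86.96 / (1 + (86.96 − 1)/483) = 73.82.
Round up → n = 74.

n = 74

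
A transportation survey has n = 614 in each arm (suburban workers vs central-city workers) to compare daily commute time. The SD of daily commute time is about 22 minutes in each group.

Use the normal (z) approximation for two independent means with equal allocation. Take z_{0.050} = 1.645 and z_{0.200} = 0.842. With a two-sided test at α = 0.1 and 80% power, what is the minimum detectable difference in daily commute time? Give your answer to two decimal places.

Minimum detectable difference ≈ 3.12 minutes

δ = (z_{α/2} + z_β) · √((σ₁²+σ₂²)/n)
  = (1.645 + 0.842) · √(968/614)
  = 2.487 · √1.5765
  = 2.487 · 1.2556
  = 3.1227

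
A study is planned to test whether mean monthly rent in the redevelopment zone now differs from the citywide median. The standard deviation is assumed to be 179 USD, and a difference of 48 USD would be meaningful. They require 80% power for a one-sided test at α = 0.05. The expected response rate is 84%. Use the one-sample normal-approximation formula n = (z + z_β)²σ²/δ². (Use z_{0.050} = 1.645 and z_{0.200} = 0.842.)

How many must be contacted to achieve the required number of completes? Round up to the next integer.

n = (z_α + z_β)² · σ² / δ²
  = (1.645 + 0.842)² · 179² / 48²
  = 6.1852 · 32041 / 2304
  = 86.02
Adjust for 84% response: 86.02 / 0.84 = 102.40.
Round up → n = 103.

n = 103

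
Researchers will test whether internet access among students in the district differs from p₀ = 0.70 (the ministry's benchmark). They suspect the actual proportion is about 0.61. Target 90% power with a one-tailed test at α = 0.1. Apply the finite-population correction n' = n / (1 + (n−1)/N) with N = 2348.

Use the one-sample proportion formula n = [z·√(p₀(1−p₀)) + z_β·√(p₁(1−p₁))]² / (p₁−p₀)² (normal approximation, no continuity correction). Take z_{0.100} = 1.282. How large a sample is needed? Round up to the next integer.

n = [z_α·√(p₀q₀) + z_β·√(p₁q₁)]² / (p₁ − p₀)²
  = [1.282·√(0.70·0.30) + 1.282·√(0.61·0.39)]² / (-0.09)²
  = [1.282·0.4583 + 1.282·0.4877]² / 0.0081
  = [1.2128]² / 0.0081
  = 181.59
Finite-population correction (N = 2348): 181.59 / (1 + (181.59 − 1)/2348) = 168.62.
Round up → n = 169.

n = 169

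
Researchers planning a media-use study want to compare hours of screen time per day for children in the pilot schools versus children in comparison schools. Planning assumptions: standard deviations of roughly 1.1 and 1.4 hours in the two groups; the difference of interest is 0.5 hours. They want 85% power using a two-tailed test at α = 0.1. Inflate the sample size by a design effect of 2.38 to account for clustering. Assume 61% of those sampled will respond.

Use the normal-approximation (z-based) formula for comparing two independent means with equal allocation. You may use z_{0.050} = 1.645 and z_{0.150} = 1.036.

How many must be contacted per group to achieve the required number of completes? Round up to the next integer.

n = 356 per group

n = (z_{α/2} + z_β)² · (σ₁² + σ₂²) / δ²
  = (1.645 + 1.036)² · (1.1² + 1.4² = 3.17) / 0.5²
  = 7.1878 · 3.17 / 0.25
  = 91.14
Design effect: 2.38 × 91.14 = 216.92.
Adjust for 61% response: 216.92 / 0.61 = 355.60.
Round up → n = 356 per group.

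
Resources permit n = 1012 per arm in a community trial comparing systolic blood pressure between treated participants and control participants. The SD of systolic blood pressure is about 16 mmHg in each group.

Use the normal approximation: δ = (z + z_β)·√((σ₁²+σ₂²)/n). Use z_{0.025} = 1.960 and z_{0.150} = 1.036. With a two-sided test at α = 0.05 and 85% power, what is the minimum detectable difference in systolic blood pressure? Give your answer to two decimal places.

Minimum detectable difference ≈ 2.13 mmHg

δ = (z_{α/2} + z_β) · √((σ₁²+σ₂²)/n)
  = (1.960 + 1.036) · √(512/1012)
  = 2.996 · √0.50593
  = 2.996 · 0.7113
  = 2.1310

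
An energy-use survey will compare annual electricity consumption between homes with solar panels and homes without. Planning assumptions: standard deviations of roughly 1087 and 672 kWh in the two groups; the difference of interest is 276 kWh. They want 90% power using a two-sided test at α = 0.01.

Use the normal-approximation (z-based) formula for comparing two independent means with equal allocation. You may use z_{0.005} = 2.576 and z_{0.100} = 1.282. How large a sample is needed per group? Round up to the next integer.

n = (z_{α/2} + z_β)² · (σ₁² + σ₂²) / δ²
  = (2.576 + 1.282)² · (1087² + 672² = 1633153) / 276²
  = 14.8842 · 1633153 / 76176
  = 319.10
Round up → n = 320 per group.

n = 320 per group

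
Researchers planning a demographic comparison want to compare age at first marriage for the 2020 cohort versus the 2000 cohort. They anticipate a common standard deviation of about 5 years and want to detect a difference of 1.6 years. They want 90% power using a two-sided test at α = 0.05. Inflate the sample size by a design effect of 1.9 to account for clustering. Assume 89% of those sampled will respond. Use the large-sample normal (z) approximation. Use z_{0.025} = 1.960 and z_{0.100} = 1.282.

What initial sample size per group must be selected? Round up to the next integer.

n = (z_{α/2} + z_β)² · (σ₁² + σ₂²) / δ²
  = (1.960 + 1.282)² · (2·5² = 50) / 1.6²
  = 10.5106 · 50 / 2.56
  = 205.28
Design effect: 1.9 × 205.28 = 390.04.
Adjust for 89% response: 390.04 / 0.89 = 438.25.
Round up → n = 439 per group.

n = 439 per group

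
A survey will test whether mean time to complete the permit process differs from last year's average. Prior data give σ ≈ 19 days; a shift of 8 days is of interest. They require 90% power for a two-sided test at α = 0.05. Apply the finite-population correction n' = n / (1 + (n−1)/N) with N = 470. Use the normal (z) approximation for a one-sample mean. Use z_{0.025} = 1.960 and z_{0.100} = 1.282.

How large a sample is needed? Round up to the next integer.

n = (z_{α/2} + z_β)² · σ² / δ²
  = (1.960 + 1.282)² · 19² / 8²
  = 10.5106 · 361 / 64
  = 59.29
Finite-population correction (N = 470): 59.29 / (1 + (59.29 − 1)/470) = 52.75.
Round up → n = 53.

n = 53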